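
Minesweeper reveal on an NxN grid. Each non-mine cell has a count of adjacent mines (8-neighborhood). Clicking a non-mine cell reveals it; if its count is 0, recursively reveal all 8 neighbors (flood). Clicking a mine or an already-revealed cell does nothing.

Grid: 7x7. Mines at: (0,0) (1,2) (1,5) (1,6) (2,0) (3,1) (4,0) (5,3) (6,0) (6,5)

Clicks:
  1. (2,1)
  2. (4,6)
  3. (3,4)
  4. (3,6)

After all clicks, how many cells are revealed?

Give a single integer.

Answer: 19

Derivation:
Click 1 (2,1) count=3: revealed 1 new [(2,1)] -> total=1
Click 2 (4,6) count=0: revealed 18 new [(2,2) (2,3) (2,4) (2,5) (2,6) (3,2) (3,3) (3,4) (3,5) (3,6) (4,2) (4,3) (4,4) (4,5) (4,6) (5,4) (5,5) (5,6)] -> total=19
Click 3 (3,4) count=0: revealed 0 new [(none)] -> total=19
Click 4 (3,6) count=0: revealed 0 new [(none)] -> total=19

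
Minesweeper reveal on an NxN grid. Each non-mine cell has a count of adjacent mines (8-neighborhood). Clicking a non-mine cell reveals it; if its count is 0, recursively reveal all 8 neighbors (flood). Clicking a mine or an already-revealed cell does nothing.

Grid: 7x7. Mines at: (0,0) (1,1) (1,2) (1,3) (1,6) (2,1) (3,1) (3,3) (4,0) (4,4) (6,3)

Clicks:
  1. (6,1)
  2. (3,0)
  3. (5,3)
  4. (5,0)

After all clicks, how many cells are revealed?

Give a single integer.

Click 1 (6,1) count=0: revealed 6 new [(5,0) (5,1) (5,2) (6,0) (6,1) (6,2)] -> total=6
Click 2 (3,0) count=3: revealed 1 new [(3,0)] -> total=7
Click 3 (5,3) count=2: revealed 1 new [(5,3)] -> total=8
Click 4 (5,0) count=1: revealed 0 new [(none)] -> total=8

Answer: 8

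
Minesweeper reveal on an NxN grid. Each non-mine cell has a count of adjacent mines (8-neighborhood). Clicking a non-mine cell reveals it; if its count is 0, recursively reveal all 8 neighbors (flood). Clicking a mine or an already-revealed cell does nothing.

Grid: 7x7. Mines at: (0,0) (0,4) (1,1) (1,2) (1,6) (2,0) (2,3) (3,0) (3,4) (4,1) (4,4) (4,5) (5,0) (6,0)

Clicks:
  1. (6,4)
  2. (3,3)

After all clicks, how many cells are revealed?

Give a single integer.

Answer: 13

Derivation:
Click 1 (6,4) count=0: revealed 12 new [(5,1) (5,2) (5,3) (5,4) (5,5) (5,6) (6,1) (6,2) (6,3) (6,4) (6,5) (6,6)] -> total=12
Click 2 (3,3) count=3: revealed 1 new [(3,3)] -> total=13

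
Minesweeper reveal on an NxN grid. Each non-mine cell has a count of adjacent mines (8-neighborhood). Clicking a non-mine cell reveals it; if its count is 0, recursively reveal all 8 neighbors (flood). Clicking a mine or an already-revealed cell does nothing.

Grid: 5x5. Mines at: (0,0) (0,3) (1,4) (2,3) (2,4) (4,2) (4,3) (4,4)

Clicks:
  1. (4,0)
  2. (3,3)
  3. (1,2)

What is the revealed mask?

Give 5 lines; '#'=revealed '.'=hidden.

Click 1 (4,0) count=0: revealed 11 new [(1,0) (1,1) (1,2) (2,0) (2,1) (2,2) (3,0) (3,1) (3,2) (4,0) (4,1)] -> total=11
Click 2 (3,3) count=5: revealed 1 new [(3,3)] -> total=12
Click 3 (1,2) count=2: revealed 0 new [(none)] -> total=12

Answer: .....
###..
###..
####.
##...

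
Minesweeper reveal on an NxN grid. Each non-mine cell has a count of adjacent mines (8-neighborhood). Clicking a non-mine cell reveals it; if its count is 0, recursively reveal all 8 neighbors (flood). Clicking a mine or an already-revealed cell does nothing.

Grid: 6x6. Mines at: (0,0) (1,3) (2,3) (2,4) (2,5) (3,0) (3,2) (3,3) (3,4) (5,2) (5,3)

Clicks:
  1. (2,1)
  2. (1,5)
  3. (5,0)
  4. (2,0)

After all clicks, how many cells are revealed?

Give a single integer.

Click 1 (2,1) count=2: revealed 1 new [(2,1)] -> total=1
Click 2 (1,5) count=2: revealed 1 new [(1,5)] -> total=2
Click 3 (5,0) count=0: revealed 4 new [(4,0) (4,1) (5,0) (5,1)] -> total=6
Click 4 (2,0) count=1: revealed 1 new [(2,0)] -> total=7

Answer: 7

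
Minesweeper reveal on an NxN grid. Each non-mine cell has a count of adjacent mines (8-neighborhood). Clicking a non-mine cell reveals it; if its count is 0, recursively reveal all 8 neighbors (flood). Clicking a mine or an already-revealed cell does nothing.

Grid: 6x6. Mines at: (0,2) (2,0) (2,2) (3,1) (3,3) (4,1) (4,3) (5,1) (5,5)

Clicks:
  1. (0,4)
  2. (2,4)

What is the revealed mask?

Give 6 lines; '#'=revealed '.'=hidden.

Answer: ...###
...###
...###
....##
....##
......

Derivation:
Click 1 (0,4) count=0: revealed 13 new [(0,3) (0,4) (0,5) (1,3) (1,4) (1,5) (2,3) (2,4) (2,5) (3,4) (3,5) (4,4) (4,5)] -> total=13
Click 2 (2,4) count=1: revealed 0 new [(none)] -> total=13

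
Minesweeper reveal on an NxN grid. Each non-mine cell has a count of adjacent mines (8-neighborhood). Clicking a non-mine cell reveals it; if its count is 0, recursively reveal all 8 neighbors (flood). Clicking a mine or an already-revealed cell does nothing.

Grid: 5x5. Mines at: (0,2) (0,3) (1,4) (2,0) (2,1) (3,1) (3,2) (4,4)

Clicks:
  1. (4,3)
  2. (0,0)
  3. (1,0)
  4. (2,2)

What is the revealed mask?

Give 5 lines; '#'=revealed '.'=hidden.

Click 1 (4,3) count=2: revealed 1 new [(4,3)] -> total=1
Click 2 (0,0) count=0: revealed 4 new [(0,0) (0,1) (1,0) (1,1)] -> total=5
Click 3 (1,0) count=2: revealed 0 new [(none)] -> total=5
Click 4 (2,2) count=3: revealed 1 new [(2,2)] -> total=6

Answer: ##...
##...
..#..
.....
...#.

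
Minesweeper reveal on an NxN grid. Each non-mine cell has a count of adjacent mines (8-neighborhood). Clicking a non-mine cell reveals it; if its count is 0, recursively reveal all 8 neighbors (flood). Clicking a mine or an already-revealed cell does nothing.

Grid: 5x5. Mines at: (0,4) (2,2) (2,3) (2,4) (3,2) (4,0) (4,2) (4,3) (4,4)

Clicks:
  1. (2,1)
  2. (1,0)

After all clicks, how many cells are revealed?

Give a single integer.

Answer: 12

Derivation:
Click 1 (2,1) count=2: revealed 1 new [(2,1)] -> total=1
Click 2 (1,0) count=0: revealed 11 new [(0,0) (0,1) (0,2) (0,3) (1,0) (1,1) (1,2) (1,3) (2,0) (3,0) (3,1)] -> total=12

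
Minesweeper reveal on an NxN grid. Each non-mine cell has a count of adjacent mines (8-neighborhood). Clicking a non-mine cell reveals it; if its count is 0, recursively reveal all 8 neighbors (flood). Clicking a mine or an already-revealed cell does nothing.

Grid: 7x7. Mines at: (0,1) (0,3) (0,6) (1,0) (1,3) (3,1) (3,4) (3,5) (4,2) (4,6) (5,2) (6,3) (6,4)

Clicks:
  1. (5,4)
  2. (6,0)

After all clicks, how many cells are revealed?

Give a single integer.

Answer: 7

Derivation:
Click 1 (5,4) count=2: revealed 1 new [(5,4)] -> total=1
Click 2 (6,0) count=0: revealed 6 new [(4,0) (4,1) (5,0) (5,1) (6,0) (6,1)] -> total=7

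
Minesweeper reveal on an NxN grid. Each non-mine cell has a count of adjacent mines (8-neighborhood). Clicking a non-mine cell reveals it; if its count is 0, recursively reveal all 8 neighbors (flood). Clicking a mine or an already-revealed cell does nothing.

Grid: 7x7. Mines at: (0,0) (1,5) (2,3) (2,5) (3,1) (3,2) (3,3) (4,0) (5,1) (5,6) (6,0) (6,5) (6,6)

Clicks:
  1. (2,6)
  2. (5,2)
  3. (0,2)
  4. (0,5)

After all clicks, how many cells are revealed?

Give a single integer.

Answer: 11

Derivation:
Click 1 (2,6) count=2: revealed 1 new [(2,6)] -> total=1
Click 2 (5,2) count=1: revealed 1 new [(5,2)] -> total=2
Click 3 (0,2) count=0: revealed 8 new [(0,1) (0,2) (0,3) (0,4) (1,1) (1,2) (1,3) (1,4)] -> total=10
Click 4 (0,5) count=1: revealed 1 new [(0,5)] -> total=11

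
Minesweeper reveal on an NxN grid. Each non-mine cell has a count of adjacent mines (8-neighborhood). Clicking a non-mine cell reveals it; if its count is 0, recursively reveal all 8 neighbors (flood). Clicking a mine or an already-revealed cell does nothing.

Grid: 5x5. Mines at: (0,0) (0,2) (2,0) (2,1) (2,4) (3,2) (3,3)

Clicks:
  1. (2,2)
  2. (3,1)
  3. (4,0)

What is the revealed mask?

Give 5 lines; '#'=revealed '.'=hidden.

Answer: .....
.....
..#..
##...
##...

Derivation:
Click 1 (2,2) count=3: revealed 1 new [(2,2)] -> total=1
Click 2 (3,1) count=3: revealed 1 new [(3,1)] -> total=2
Click 3 (4,0) count=0: revealed 3 new [(3,0) (4,0) (4,1)] -> total=5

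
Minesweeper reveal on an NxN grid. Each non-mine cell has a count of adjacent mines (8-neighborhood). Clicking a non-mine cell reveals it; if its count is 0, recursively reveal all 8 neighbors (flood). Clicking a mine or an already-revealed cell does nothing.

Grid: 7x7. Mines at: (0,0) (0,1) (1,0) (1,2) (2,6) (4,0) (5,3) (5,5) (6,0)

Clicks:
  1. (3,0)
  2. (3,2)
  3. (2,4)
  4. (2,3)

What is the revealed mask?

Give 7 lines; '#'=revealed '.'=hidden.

Answer: ...####
...####
.#####.
######.
.#####.
.......
.......

Derivation:
Click 1 (3,0) count=1: revealed 1 new [(3,0)] -> total=1
Click 2 (3,2) count=0: revealed 23 new [(0,3) (0,4) (0,5) (0,6) (1,3) (1,4) (1,5) (1,6) (2,1) (2,2) (2,3) (2,4) (2,5) (3,1) (3,2) (3,3) (3,4) (3,5) (4,1) (4,2) (4,3) (4,4) (4,5)] -> total=24
Click 3 (2,4) count=0: revealed 0 new [(none)] -> total=24
Click 4 (2,3) count=1: revealed 0 new [(none)] -> total=24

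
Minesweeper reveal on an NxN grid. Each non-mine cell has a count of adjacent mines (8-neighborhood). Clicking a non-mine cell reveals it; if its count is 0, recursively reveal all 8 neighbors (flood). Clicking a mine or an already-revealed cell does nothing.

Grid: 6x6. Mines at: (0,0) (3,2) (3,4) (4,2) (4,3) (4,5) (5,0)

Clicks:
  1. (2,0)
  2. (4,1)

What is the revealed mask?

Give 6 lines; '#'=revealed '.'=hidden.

Click 1 (2,0) count=0: revealed 8 new [(1,0) (1,1) (2,0) (2,1) (3,0) (3,1) (4,0) (4,1)] -> total=8
Click 2 (4,1) count=3: revealed 0 new [(none)] -> total=8

Answer: ......
##....
##....
##....
##....
......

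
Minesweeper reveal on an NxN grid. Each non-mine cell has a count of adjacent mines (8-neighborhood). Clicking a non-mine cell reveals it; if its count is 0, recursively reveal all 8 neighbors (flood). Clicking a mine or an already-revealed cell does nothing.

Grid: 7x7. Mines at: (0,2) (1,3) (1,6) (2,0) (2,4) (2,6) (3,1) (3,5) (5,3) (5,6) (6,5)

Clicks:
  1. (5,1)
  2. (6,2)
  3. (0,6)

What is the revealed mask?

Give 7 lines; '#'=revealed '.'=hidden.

Answer: ......#
.......
.......
.......
###....
###....
###....

Derivation:
Click 1 (5,1) count=0: revealed 9 new [(4,0) (4,1) (4,2) (5,0) (5,1) (5,2) (6,0) (6,1) (6,2)] -> total=9
Click 2 (6,2) count=1: revealed 0 new [(none)] -> total=9
Click 3 (0,6) count=1: revealed 1 new [(0,6)] -> total=10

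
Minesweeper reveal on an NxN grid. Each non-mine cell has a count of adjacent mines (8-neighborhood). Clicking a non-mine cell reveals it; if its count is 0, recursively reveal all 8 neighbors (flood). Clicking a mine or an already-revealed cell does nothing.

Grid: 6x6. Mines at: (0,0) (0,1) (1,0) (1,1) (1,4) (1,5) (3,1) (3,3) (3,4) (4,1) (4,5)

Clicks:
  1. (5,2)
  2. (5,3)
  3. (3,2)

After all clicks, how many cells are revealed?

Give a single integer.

Click 1 (5,2) count=1: revealed 1 new [(5,2)] -> total=1
Click 2 (5,3) count=0: revealed 5 new [(4,2) (4,3) (4,4) (5,3) (5,4)] -> total=6
Click 3 (3,2) count=3: revealed 1 new [(3,2)] -> total=7

Answer: 7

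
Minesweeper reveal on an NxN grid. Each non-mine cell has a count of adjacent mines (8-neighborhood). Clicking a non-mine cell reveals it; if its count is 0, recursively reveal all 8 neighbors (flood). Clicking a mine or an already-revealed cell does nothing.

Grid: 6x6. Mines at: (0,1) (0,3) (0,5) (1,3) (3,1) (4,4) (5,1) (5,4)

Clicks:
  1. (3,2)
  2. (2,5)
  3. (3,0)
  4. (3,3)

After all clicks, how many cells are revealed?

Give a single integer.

Click 1 (3,2) count=1: revealed 1 new [(3,2)] -> total=1
Click 2 (2,5) count=0: revealed 6 new [(1,4) (1,5) (2,4) (2,5) (3,4) (3,5)] -> total=7
Click 3 (3,0) count=1: revealed 1 new [(3,0)] -> total=8
Click 4 (3,3) count=1: revealed 1 new [(3,3)] -> total=9

Answer: 9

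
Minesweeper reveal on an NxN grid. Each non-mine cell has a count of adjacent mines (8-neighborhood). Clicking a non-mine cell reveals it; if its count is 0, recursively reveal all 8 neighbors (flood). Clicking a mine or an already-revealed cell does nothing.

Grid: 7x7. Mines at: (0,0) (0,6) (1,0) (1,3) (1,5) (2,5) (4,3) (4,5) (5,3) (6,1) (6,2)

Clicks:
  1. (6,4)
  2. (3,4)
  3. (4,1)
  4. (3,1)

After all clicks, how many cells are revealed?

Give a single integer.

Click 1 (6,4) count=1: revealed 1 new [(6,4)] -> total=1
Click 2 (3,4) count=3: revealed 1 new [(3,4)] -> total=2
Click 3 (4,1) count=0: revealed 12 new [(2,0) (2,1) (2,2) (3,0) (3,1) (3,2) (4,0) (4,1) (4,2) (5,0) (5,1) (5,2)] -> total=14
Click 4 (3,1) count=0: revealed 0 new [(none)] -> total=14

Answer: 14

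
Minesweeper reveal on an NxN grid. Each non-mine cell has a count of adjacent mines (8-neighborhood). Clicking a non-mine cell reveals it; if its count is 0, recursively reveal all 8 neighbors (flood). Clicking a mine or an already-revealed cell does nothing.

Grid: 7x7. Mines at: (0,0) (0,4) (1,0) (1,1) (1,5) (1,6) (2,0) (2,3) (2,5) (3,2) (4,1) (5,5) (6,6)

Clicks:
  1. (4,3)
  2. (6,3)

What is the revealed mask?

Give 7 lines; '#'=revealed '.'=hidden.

Answer: .......
.......
.......
.......
..###..
#####..
#####..

Derivation:
Click 1 (4,3) count=1: revealed 1 new [(4,3)] -> total=1
Click 2 (6,3) count=0: revealed 12 new [(4,2) (4,4) (5,0) (5,1) (5,2) (5,3) (5,4) (6,0) (6,1) (6,2) (6,3) (6,4)] -> total=13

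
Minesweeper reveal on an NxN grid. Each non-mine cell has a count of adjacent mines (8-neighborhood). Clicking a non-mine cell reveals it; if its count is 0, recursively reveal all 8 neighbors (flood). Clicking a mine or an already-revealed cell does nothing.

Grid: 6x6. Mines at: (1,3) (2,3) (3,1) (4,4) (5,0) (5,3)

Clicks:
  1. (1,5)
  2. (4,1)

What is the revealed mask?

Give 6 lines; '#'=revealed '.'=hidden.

Answer: ....##
....##
....##
....##
.#....
......

Derivation:
Click 1 (1,5) count=0: revealed 8 new [(0,4) (0,5) (1,4) (1,5) (2,4) (2,5) (3,4) (3,5)] -> total=8
Click 2 (4,1) count=2: revealed 1 new [(4,1)] -> total=9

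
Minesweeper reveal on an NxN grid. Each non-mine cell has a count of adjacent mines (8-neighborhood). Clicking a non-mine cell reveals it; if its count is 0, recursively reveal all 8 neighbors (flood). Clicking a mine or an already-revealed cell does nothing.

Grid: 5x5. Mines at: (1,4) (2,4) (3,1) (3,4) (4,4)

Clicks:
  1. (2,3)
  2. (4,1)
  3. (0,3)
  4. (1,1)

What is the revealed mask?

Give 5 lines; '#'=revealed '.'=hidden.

Answer: ####.
####.
####.
.....
.#...

Derivation:
Click 1 (2,3) count=3: revealed 1 new [(2,3)] -> total=1
Click 2 (4,1) count=1: revealed 1 new [(4,1)] -> total=2
Click 3 (0,3) count=1: revealed 1 new [(0,3)] -> total=3
Click 4 (1,1) count=0: revealed 10 new [(0,0) (0,1) (0,2) (1,0) (1,1) (1,2) (1,3) (2,0) (2,1) (2,2)] -> total=13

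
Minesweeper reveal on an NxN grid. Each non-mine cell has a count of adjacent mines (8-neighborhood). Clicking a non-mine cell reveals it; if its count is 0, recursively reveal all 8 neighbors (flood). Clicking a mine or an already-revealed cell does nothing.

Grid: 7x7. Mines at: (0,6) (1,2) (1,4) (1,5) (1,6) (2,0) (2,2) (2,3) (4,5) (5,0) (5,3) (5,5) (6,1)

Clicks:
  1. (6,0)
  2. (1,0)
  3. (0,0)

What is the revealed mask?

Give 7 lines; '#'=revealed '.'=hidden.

Answer: ##.....
##.....
.......
.......
.......
.......
#......

Derivation:
Click 1 (6,0) count=2: revealed 1 new [(6,0)] -> total=1
Click 2 (1,0) count=1: revealed 1 new [(1,0)] -> total=2
Click 3 (0,0) count=0: revealed 3 new [(0,0) (0,1) (1,1)] -> total=5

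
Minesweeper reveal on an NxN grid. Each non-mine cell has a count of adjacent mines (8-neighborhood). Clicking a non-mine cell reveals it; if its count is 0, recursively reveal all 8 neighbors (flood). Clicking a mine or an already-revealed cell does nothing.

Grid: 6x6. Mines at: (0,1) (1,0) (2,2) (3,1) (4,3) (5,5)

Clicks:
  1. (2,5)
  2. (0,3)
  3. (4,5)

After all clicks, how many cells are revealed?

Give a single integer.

Click 1 (2,5) count=0: revealed 16 new [(0,2) (0,3) (0,4) (0,5) (1,2) (1,3) (1,4) (1,5) (2,3) (2,4) (2,5) (3,3) (3,4) (3,5) (4,4) (4,5)] -> total=16
Click 2 (0,3) count=0: revealed 0 new [(none)] -> total=16
Click 3 (4,5) count=1: revealed 0 new [(none)] -> total=16

Answer: 16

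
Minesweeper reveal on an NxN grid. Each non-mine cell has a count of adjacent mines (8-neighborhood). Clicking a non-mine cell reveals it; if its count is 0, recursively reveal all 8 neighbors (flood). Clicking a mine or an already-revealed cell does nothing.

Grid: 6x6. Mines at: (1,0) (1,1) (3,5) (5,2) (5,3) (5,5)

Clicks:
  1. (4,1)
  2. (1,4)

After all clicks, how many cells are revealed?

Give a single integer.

Answer: 26

Derivation:
Click 1 (4,1) count=1: revealed 1 new [(4,1)] -> total=1
Click 2 (1,4) count=0: revealed 25 new [(0,2) (0,3) (0,4) (0,5) (1,2) (1,3) (1,4) (1,5) (2,0) (2,1) (2,2) (2,3) (2,4) (2,5) (3,0) (3,1) (3,2) (3,3) (3,4) (4,0) (4,2) (4,3) (4,4) (5,0) (5,1)] -> total=26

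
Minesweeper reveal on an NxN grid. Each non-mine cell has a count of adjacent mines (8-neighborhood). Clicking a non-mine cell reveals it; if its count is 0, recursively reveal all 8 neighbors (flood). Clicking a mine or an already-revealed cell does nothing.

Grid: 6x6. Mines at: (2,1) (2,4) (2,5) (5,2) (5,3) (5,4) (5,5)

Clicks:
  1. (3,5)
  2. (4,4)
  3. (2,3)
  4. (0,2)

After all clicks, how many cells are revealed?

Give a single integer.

Answer: 15

Derivation:
Click 1 (3,5) count=2: revealed 1 new [(3,5)] -> total=1
Click 2 (4,4) count=3: revealed 1 new [(4,4)] -> total=2
Click 3 (2,3) count=1: revealed 1 new [(2,3)] -> total=3
Click 4 (0,2) count=0: revealed 12 new [(0,0) (0,1) (0,2) (0,3) (0,4) (0,5) (1,0) (1,1) (1,2) (1,3) (1,4) (1,5)] -> total=15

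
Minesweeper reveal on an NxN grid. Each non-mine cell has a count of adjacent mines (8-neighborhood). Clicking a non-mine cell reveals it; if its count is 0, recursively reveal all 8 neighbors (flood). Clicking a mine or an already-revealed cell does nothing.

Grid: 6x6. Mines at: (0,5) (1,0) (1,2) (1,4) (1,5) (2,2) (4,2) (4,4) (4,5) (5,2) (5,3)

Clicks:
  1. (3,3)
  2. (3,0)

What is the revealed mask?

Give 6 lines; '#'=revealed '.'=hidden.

Click 1 (3,3) count=3: revealed 1 new [(3,3)] -> total=1
Click 2 (3,0) count=0: revealed 8 new [(2,0) (2,1) (3,0) (3,1) (4,0) (4,1) (5,0) (5,1)] -> total=9

Answer: ......
......
##....
##.#..
##....
##....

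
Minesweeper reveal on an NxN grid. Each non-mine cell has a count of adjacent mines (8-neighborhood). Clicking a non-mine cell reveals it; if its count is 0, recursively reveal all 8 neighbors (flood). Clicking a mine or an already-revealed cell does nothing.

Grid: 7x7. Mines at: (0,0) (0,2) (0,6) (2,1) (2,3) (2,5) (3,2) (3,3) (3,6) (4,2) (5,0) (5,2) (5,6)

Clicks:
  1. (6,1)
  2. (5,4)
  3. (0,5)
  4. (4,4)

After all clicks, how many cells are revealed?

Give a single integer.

Answer: 11

Derivation:
Click 1 (6,1) count=2: revealed 1 new [(6,1)] -> total=1
Click 2 (5,4) count=0: revealed 9 new [(4,3) (4,4) (4,5) (5,3) (5,4) (5,5) (6,3) (6,4) (6,5)] -> total=10
Click 3 (0,5) count=1: revealed 1 new [(0,5)] -> total=11
Click 4 (4,4) count=1: revealed 0 new [(none)] -> total=11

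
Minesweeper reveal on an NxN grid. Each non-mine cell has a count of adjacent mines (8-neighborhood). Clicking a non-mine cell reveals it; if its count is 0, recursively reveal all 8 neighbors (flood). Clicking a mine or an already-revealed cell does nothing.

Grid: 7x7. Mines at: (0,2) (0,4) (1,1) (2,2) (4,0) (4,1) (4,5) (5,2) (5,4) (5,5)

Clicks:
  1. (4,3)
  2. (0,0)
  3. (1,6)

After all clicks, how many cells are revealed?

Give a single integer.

Click 1 (4,3) count=2: revealed 1 new [(4,3)] -> total=1
Click 2 (0,0) count=1: revealed 1 new [(0,0)] -> total=2
Click 3 (1,6) count=0: revealed 14 new [(0,5) (0,6) (1,3) (1,4) (1,5) (1,6) (2,3) (2,4) (2,5) (2,6) (3,3) (3,4) (3,5) (3,6)] -> total=16

Answer: 16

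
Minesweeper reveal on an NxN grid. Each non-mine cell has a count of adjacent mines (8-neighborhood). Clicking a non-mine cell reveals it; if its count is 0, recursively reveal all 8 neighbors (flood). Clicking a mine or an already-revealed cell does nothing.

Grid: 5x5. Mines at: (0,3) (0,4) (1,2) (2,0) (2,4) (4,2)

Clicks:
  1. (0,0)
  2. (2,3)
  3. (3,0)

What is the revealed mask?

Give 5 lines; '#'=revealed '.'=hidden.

Answer: ##...
##...
...#.
#....
.....

Derivation:
Click 1 (0,0) count=0: revealed 4 new [(0,0) (0,1) (1,0) (1,1)] -> total=4
Click 2 (2,3) count=2: revealed 1 new [(2,3)] -> total=5
Click 3 (3,0) count=1: revealed 1 new [(3,0)] -> total=6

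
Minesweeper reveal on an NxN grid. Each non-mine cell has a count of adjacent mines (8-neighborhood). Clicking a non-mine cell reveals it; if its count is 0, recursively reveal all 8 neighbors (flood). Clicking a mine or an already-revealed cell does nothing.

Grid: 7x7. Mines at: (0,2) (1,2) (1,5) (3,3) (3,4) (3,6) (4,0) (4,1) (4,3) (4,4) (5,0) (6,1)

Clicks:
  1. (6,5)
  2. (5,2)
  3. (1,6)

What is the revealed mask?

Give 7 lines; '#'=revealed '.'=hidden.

Click 1 (6,5) count=0: revealed 12 new [(4,5) (4,6) (5,2) (5,3) (5,4) (5,5) (5,6) (6,2) (6,3) (6,4) (6,5) (6,6)] -> total=12
Click 2 (5,2) count=3: revealed 0 new [(none)] -> total=12
Click 3 (1,6) count=1: revealed 1 new [(1,6)] -> total=13

Answer: .......
......#
.......
.......
.....##
..#####
..#####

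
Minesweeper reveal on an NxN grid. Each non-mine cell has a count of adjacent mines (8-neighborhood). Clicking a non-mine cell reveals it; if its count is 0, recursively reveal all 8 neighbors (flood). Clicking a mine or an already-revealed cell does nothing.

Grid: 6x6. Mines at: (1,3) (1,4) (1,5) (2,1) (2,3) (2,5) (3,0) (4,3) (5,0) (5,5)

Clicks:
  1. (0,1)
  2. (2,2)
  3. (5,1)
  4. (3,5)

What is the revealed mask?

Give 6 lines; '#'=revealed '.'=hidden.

Click 1 (0,1) count=0: revealed 6 new [(0,0) (0,1) (0,2) (1,0) (1,1) (1,2)] -> total=6
Click 2 (2,2) count=3: revealed 1 new [(2,2)] -> total=7
Click 3 (5,1) count=1: revealed 1 new [(5,1)] -> total=8
Click 4 (3,5) count=1: revealed 1 new [(3,5)] -> total=9

Answer: ###...
###...
..#...
.....#
......
.#....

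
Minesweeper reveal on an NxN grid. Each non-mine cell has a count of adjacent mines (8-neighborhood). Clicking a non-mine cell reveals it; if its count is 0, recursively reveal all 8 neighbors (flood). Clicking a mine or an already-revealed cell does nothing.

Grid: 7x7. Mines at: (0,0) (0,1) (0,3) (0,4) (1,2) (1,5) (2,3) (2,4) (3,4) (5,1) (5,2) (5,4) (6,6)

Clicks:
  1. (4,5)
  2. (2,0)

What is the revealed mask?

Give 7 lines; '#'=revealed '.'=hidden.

Answer: .......
##.....
###....
###....
###..#.
.......
.......

Derivation:
Click 1 (4,5) count=2: revealed 1 new [(4,5)] -> total=1
Click 2 (2,0) count=0: revealed 11 new [(1,0) (1,1) (2,0) (2,1) (2,2) (3,0) (3,1) (3,2) (4,0) (4,1) (4,2)] -> total=12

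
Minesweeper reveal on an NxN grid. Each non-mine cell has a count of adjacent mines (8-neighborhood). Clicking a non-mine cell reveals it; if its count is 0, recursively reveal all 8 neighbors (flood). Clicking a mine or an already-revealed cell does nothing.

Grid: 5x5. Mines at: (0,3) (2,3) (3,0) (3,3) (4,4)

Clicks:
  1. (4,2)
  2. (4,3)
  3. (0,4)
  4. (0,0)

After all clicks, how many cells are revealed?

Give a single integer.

Click 1 (4,2) count=1: revealed 1 new [(4,2)] -> total=1
Click 2 (4,3) count=2: revealed 1 new [(4,3)] -> total=2
Click 3 (0,4) count=1: revealed 1 new [(0,4)] -> total=3
Click 4 (0,0) count=0: revealed 9 new [(0,0) (0,1) (0,2) (1,0) (1,1) (1,2) (2,0) (2,1) (2,2)] -> total=12

Answer: 12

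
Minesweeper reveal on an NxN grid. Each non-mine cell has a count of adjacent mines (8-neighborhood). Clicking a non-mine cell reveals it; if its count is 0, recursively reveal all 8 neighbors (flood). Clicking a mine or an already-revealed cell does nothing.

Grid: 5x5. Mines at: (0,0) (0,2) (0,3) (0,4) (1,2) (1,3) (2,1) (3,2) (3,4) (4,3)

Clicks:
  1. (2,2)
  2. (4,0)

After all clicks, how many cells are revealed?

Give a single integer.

Answer: 5

Derivation:
Click 1 (2,2) count=4: revealed 1 new [(2,2)] -> total=1
Click 2 (4,0) count=0: revealed 4 new [(3,0) (3,1) (4,0) (4,1)] -> total=5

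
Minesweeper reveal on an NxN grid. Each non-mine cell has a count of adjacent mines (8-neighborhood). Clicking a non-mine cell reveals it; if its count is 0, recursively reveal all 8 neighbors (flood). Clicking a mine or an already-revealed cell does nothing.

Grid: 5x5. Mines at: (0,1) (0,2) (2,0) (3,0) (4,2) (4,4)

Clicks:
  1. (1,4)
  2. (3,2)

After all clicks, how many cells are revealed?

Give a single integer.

Answer: 14

Derivation:
Click 1 (1,4) count=0: revealed 14 new [(0,3) (0,4) (1,1) (1,2) (1,3) (1,4) (2,1) (2,2) (2,3) (2,4) (3,1) (3,2) (3,3) (3,4)] -> total=14
Click 2 (3,2) count=1: revealed 0 new [(none)] -> total=14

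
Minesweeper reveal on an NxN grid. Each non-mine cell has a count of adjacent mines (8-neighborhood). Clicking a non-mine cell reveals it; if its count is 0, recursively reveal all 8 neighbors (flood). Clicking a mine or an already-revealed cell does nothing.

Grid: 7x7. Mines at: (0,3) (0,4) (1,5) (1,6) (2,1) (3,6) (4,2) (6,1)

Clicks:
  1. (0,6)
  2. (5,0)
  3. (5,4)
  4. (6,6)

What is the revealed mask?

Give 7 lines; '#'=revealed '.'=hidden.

Click 1 (0,6) count=2: revealed 1 new [(0,6)] -> total=1
Click 2 (5,0) count=1: revealed 1 new [(5,0)] -> total=2
Click 3 (5,4) count=0: revealed 25 new [(1,2) (1,3) (1,4) (2,2) (2,3) (2,4) (2,5) (3,2) (3,3) (3,4) (3,5) (4,3) (4,4) (4,5) (4,6) (5,2) (5,3) (5,4) (5,5) (5,6) (6,2) (6,3) (6,4) (6,5) (6,6)] -> total=27
Click 4 (6,6) count=0: revealed 0 new [(none)] -> total=27

Answer: ......#
..###..
..####.
..####.
...####
#.#####
..#####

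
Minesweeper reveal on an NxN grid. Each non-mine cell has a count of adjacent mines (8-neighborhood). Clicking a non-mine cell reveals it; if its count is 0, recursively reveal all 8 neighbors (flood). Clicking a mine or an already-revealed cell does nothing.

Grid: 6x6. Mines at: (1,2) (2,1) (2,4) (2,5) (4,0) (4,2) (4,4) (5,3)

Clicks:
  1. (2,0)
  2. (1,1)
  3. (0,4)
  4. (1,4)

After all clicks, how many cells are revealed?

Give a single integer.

Click 1 (2,0) count=1: revealed 1 new [(2,0)] -> total=1
Click 2 (1,1) count=2: revealed 1 new [(1,1)] -> total=2
Click 3 (0,4) count=0: revealed 6 new [(0,3) (0,4) (0,5) (1,3) (1,4) (1,5)] -> total=8
Click 4 (1,4) count=2: revealed 0 new [(none)] -> total=8

Answer: 8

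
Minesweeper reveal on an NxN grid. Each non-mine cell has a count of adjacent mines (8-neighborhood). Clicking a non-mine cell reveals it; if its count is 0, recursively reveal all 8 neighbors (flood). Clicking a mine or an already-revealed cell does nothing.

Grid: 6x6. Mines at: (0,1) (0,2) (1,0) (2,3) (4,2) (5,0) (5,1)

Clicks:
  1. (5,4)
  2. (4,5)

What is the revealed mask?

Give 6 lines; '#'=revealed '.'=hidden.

Answer: ...###
...###
....##
...###
...###
...###

Derivation:
Click 1 (5,4) count=0: revealed 17 new [(0,3) (0,4) (0,5) (1,3) (1,4) (1,5) (2,4) (2,5) (3,3) (3,4) (3,5) (4,3) (4,4) (4,5) (5,3) (5,4) (5,5)] -> total=17
Click 2 (4,5) count=0: revealed 0 new [(none)] -> total=17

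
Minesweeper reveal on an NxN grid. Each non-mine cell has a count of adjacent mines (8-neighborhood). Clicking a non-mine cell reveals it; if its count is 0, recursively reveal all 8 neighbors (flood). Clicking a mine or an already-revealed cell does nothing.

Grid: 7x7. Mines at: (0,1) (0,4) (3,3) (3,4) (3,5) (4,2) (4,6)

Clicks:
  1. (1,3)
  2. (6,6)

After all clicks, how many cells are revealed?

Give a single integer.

Answer: 29

Derivation:
Click 1 (1,3) count=1: revealed 1 new [(1,3)] -> total=1
Click 2 (6,6) count=0: revealed 28 new [(1,0) (1,1) (1,2) (2,0) (2,1) (2,2) (3,0) (3,1) (3,2) (4,0) (4,1) (4,3) (4,4) (4,5) (5,0) (5,1) (5,2) (5,3) (5,4) (5,5) (5,6) (6,0) (6,1) (6,2) (6,3) (6,4) (6,5) (6,6)] -> total=29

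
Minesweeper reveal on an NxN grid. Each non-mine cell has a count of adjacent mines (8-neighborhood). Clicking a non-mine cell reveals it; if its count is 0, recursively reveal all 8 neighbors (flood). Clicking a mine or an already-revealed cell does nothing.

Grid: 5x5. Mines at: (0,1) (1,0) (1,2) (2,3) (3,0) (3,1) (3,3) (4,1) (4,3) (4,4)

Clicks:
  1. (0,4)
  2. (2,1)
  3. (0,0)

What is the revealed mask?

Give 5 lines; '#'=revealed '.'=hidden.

Answer: #..##
...##
.#...
.....
.....

Derivation:
Click 1 (0,4) count=0: revealed 4 new [(0,3) (0,4) (1,3) (1,4)] -> total=4
Click 2 (2,1) count=4: revealed 1 new [(2,1)] -> total=5
Click 3 (0,0) count=2: revealed 1 new [(0,0)] -> total=6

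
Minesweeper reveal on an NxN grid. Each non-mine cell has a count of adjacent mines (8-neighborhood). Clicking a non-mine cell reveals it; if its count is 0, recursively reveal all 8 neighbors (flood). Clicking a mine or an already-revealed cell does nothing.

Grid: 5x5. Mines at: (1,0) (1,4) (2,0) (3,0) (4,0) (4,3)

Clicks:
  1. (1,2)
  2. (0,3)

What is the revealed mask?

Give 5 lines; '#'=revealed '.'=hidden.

Click 1 (1,2) count=0: revealed 12 new [(0,1) (0,2) (0,3) (1,1) (1,2) (1,3) (2,1) (2,2) (2,3) (3,1) (3,2) (3,3)] -> total=12
Click 2 (0,3) count=1: revealed 0 new [(none)] -> total=12

Answer: .###.
.###.
.###.
.###.
.....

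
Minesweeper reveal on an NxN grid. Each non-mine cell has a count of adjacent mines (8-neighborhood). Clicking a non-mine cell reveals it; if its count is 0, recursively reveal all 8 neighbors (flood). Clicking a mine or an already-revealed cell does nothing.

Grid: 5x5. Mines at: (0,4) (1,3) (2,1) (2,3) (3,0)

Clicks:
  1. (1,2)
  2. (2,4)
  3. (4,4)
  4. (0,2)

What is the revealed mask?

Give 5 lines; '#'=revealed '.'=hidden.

Click 1 (1,2) count=3: revealed 1 new [(1,2)] -> total=1
Click 2 (2,4) count=2: revealed 1 new [(2,4)] -> total=2
Click 3 (4,4) count=0: revealed 8 new [(3,1) (3,2) (3,3) (3,4) (4,1) (4,2) (4,3) (4,4)] -> total=10
Click 4 (0,2) count=1: revealed 1 new [(0,2)] -> total=11

Answer: ..#..
..#..
....#
.####
.####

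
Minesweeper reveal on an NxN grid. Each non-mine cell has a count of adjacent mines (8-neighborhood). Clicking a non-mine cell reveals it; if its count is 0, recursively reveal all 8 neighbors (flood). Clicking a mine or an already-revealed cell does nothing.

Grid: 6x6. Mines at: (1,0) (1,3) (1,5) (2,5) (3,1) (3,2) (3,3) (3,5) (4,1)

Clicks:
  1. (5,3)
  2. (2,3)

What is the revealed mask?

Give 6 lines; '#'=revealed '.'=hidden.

Answer: ......
......
...#..
......
..####
..####

Derivation:
Click 1 (5,3) count=0: revealed 8 new [(4,2) (4,3) (4,4) (4,5) (5,2) (5,3) (5,4) (5,5)] -> total=8
Click 2 (2,3) count=3: revealed 1 new [(2,3)] -> total=9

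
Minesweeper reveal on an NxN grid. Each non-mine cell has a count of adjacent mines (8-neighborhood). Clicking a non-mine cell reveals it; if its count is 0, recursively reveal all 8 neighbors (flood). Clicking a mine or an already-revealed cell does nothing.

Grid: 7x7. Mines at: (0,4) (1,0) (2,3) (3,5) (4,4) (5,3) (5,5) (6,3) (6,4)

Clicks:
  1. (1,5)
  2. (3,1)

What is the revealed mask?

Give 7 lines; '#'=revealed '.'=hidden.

Answer: .......
.....#.
###....
###....
###....
###....
###....

Derivation:
Click 1 (1,5) count=1: revealed 1 new [(1,5)] -> total=1
Click 2 (3,1) count=0: revealed 15 new [(2,0) (2,1) (2,2) (3,0) (3,1) (3,2) (4,0) (4,1) (4,2) (5,0) (5,1) (5,2) (6,0) (6,1) (6,2)] -> total=16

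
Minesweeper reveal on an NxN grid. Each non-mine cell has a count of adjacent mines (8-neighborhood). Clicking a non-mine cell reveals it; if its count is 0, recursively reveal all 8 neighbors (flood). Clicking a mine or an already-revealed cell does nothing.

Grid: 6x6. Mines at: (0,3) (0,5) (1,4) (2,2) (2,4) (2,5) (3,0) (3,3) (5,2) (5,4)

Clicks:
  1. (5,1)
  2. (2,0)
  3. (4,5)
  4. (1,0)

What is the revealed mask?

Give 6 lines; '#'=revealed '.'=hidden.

Answer: ###...
###...
##....
......
.....#
.#....

Derivation:
Click 1 (5,1) count=1: revealed 1 new [(5,1)] -> total=1
Click 2 (2,0) count=1: revealed 1 new [(2,0)] -> total=2
Click 3 (4,5) count=1: revealed 1 new [(4,5)] -> total=3
Click 4 (1,0) count=0: revealed 7 new [(0,0) (0,1) (0,2) (1,0) (1,1) (1,2) (2,1)] -> total=10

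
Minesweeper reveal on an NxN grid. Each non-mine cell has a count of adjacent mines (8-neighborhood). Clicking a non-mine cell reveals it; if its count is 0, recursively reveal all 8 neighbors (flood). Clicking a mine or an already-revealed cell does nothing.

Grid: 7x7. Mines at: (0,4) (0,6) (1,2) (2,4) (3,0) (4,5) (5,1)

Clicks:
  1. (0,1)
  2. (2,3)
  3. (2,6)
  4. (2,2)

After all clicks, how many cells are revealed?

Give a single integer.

Click 1 (0,1) count=1: revealed 1 new [(0,1)] -> total=1
Click 2 (2,3) count=2: revealed 1 new [(2,3)] -> total=2
Click 3 (2,6) count=0: revealed 6 new [(1,5) (1,6) (2,5) (2,6) (3,5) (3,6)] -> total=8
Click 4 (2,2) count=1: revealed 1 new [(2,2)] -> total=9

Answer: 9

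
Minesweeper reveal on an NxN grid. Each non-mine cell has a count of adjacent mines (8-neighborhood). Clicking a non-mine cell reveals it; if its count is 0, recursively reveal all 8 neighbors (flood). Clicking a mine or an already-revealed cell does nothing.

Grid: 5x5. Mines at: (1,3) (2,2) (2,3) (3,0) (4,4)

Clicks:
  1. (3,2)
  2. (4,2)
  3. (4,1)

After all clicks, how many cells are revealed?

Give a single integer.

Click 1 (3,2) count=2: revealed 1 new [(3,2)] -> total=1
Click 2 (4,2) count=0: revealed 5 new [(3,1) (3,3) (4,1) (4,2) (4,3)] -> total=6
Click 3 (4,1) count=1: revealed 0 new [(none)] -> total=6

Answer: 6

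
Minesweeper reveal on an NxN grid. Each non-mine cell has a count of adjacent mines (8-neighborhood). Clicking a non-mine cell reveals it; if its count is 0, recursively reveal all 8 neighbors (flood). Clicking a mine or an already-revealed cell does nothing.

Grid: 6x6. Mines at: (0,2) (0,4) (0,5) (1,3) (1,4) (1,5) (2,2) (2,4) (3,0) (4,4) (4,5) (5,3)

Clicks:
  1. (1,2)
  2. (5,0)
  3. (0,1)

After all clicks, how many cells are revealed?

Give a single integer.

Answer: 8

Derivation:
Click 1 (1,2) count=3: revealed 1 new [(1,2)] -> total=1
Click 2 (5,0) count=0: revealed 6 new [(4,0) (4,1) (4,2) (5,0) (5,1) (5,2)] -> total=7
Click 3 (0,1) count=1: revealed 1 new [(0,1)] -> total=8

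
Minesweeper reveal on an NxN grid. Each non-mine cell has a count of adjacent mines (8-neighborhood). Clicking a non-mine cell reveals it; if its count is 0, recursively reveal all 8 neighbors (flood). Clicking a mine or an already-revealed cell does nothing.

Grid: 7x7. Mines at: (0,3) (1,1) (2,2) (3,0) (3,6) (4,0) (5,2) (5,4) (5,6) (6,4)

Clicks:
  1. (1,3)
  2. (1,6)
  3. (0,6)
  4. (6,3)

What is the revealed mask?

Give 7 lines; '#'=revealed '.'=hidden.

Click 1 (1,3) count=2: revealed 1 new [(1,3)] -> total=1
Click 2 (1,6) count=0: revealed 16 new [(0,4) (0,5) (0,6) (1,4) (1,5) (1,6) (2,3) (2,4) (2,5) (2,6) (3,3) (3,4) (3,5) (4,3) (4,4) (4,5)] -> total=17
Click 3 (0,6) count=0: revealed 0 new [(none)] -> total=17
Click 4 (6,3) count=3: revealed 1 new [(6,3)] -> total=18

Answer: ....###
...####
...####
...###.
...###.
.......
...#...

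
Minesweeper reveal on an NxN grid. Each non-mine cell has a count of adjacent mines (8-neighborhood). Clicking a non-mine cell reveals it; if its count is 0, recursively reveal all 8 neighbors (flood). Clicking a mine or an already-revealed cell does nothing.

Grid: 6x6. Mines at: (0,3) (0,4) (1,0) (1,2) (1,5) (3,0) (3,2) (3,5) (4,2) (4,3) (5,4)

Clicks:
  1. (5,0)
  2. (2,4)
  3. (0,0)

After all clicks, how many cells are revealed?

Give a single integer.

Click 1 (5,0) count=0: revealed 4 new [(4,0) (4,1) (5,0) (5,1)] -> total=4
Click 2 (2,4) count=2: revealed 1 new [(2,4)] -> total=5
Click 3 (0,0) count=1: revealed 1 new [(0,0)] -> total=6

Answer: 6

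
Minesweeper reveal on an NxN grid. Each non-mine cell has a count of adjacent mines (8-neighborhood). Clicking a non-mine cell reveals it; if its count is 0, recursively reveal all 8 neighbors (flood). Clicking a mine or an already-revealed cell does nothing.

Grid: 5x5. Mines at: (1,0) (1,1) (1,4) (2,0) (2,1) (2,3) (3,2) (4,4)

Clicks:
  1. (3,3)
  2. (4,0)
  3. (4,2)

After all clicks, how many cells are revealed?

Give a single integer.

Answer: 6

Derivation:
Click 1 (3,3) count=3: revealed 1 new [(3,3)] -> total=1
Click 2 (4,0) count=0: revealed 4 new [(3,0) (3,1) (4,0) (4,1)] -> total=5
Click 3 (4,2) count=1: revealed 1 new [(4,2)] -> total=6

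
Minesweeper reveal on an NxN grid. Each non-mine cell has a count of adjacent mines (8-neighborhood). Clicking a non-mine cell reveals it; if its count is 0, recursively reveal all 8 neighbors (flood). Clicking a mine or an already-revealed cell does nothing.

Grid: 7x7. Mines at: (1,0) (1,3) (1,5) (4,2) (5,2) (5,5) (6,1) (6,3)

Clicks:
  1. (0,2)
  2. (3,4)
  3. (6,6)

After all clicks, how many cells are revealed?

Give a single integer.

Answer: 14

Derivation:
Click 1 (0,2) count=1: revealed 1 new [(0,2)] -> total=1
Click 2 (3,4) count=0: revealed 12 new [(2,3) (2,4) (2,5) (2,6) (3,3) (3,4) (3,5) (3,6) (4,3) (4,4) (4,5) (4,6)] -> total=13
Click 3 (6,6) count=1: revealed 1 new [(6,6)] -> total=14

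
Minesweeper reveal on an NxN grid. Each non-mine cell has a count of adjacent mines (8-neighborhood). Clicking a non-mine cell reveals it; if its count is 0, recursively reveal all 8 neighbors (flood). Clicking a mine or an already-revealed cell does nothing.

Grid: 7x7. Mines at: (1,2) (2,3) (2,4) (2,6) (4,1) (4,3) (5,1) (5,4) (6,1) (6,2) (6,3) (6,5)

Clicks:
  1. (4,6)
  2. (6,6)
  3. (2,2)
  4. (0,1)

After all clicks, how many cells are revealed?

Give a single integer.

Click 1 (4,6) count=0: revealed 6 new [(3,5) (3,6) (4,5) (4,6) (5,5) (5,6)] -> total=6
Click 2 (6,6) count=1: revealed 1 new [(6,6)] -> total=7
Click 3 (2,2) count=2: revealed 1 new [(2,2)] -> total=8
Click 4 (0,1) count=1: revealed 1 new [(0,1)] -> total=9

Answer: 9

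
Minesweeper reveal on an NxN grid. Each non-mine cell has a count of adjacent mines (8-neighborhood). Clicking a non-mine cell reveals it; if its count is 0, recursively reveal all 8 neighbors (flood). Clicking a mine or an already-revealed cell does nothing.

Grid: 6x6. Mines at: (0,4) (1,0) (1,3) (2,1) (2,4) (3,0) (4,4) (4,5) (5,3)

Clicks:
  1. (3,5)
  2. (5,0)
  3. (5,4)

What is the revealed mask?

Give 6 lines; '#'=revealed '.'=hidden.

Click 1 (3,5) count=3: revealed 1 new [(3,5)] -> total=1
Click 2 (5,0) count=0: revealed 6 new [(4,0) (4,1) (4,2) (5,0) (5,1) (5,2)] -> total=7
Click 3 (5,4) count=3: revealed 1 new [(5,4)] -> total=8

Answer: ......
......
......
.....#
###...
###.#.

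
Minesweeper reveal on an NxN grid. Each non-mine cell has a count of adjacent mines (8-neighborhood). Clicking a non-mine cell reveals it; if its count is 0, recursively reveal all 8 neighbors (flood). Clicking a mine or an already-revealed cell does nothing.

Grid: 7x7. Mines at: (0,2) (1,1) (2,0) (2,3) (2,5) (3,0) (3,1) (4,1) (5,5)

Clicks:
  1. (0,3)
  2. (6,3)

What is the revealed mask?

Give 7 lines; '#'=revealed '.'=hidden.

Answer: ...#...
.......
.......
..###..
..###..
#####..
#####..

Derivation:
Click 1 (0,3) count=1: revealed 1 new [(0,3)] -> total=1
Click 2 (6,3) count=0: revealed 16 new [(3,2) (3,3) (3,4) (4,2) (4,3) (4,4) (5,0) (5,1) (5,2) (5,3) (5,4) (6,0) (6,1) (6,2) (6,3) (6,4)] -> total=17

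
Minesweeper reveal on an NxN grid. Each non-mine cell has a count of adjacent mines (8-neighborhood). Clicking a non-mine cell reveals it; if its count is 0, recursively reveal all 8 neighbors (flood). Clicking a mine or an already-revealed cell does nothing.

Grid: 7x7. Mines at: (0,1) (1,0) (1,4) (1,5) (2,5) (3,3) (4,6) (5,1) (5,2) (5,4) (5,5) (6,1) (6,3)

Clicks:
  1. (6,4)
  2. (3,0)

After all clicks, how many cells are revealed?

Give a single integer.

Click 1 (6,4) count=3: revealed 1 new [(6,4)] -> total=1
Click 2 (3,0) count=0: revealed 9 new [(2,0) (2,1) (2,2) (3,0) (3,1) (3,2) (4,0) (4,1) (4,2)] -> total=10

Answer: 10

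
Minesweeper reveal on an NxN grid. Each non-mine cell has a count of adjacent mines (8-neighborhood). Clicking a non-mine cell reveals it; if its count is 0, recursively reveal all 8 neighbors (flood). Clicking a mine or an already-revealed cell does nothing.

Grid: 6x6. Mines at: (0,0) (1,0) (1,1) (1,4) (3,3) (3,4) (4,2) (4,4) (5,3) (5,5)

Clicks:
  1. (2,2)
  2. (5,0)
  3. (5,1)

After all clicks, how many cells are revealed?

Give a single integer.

Answer: 9

Derivation:
Click 1 (2,2) count=2: revealed 1 new [(2,2)] -> total=1
Click 2 (5,0) count=0: revealed 8 new [(2,0) (2,1) (3,0) (3,1) (4,0) (4,1) (5,0) (5,1)] -> total=9
Click 3 (5,1) count=1: revealed 0 new [(none)] -> total=9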